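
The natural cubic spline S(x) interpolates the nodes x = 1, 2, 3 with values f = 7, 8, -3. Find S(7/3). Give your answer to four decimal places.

5.4444

Put m_i = S'' at the i-th knot. Here h = (1, 1) and Δ = (1, -11), so the interior equations h_(i-1)·m_(i-1) + 2(h_(i-1)+h_i)·m_i + h_i·m_(i+1) = 6(Δ_i − Δ_(i-1)) read
  1·m_0 + 4·m_1 + 1·m_2 = 6(Δ_1 - Δ_0) = -72
Natural end conditions: m_0 = m_2 = 0.
Forward elimination and back-substitution give m_0 = 0, m_1 = -18, m_2 = 0.
On [2, 3], S(x) = 8 - 5·(x - 2) - 9·(x - 2)² + 3·(x - 2)³.
With (x - 2) = 1/3: S(7/3) = 49/9.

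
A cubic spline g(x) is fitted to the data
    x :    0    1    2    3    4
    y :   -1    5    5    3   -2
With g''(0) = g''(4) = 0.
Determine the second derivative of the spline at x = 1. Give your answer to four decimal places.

Let M_i = g''(x_i). Step sizes h_i = 1, 1, 1, 1; slopes of the chords Δ_i = (y_(i+1) - y_i)/h_i = 6, 0, -2, -5.
  1·M_0 + 4·M_1 + 1·M_2 = 6(Δ_1 - Δ_0) = -36
  1·M_1 + 4·M_2 + 1·M_3 = 6(Δ_2 - Δ_1) = -12
  1·M_2 + 4·M_3 + 1·M_4 = 6(Δ_3 - Δ_2) = -18
Natural end conditions: M_0 = M_4 = 0.
Forward elimination and back-substitution give M_0 = 0, M_1 = -255/28, M_2 = 3/7, M_3 = -129/28, M_4 = 0.

-9.1071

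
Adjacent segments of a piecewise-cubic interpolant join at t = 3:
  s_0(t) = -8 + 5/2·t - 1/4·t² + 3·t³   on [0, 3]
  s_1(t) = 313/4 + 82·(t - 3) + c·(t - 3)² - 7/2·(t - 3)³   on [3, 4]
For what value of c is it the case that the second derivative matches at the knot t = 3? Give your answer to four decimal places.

s_0''(t) = -1/2 + 18·t, so s_0''(3) = 107/2. On the right, s_1''(3) = 2c, so c = 107/4.

26.7500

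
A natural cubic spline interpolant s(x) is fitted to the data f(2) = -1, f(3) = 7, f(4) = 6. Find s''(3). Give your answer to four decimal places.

Write σ_i for s''(x_i). With h_i = 1, 1 and divided differences Δ_i = 8, -1, the continuity of s' gives the tridiagonal system
  1·σ_0 + 4·σ_1 + 1·σ_2 = 6(Δ_1 - Δ_0) = -54
Natural end conditions: σ_0 = σ_2 = 0.
Solving: σ_0 = 0, σ_1 = -27/2, σ_2 = 0.

-13.5000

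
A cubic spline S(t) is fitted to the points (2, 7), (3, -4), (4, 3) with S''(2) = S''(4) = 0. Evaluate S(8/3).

Put M_i = S'' at the i-th knot. Here h = (1, 1) and Δ = (-11, 7), so the interior equations h_(i-1)·M_(i-1) + 2(h_(i-1)+h_i)·M_i + h_i·M_(i+1) = 6(Δ_i − Δ_(i-1)) read
  1·M_0 + 4·M_1 + 1·M_2 = 6(Δ_1 - Δ_0) = 108
Natural end conditions: M_0 = M_2 = 0.
Hence M_0 = 0, M_1 = 27, M_2 = 0.
On [2, 3], S(t) = 7 - 31/2·(t - 2) + 0·(t - 2)² + 9/2·(t - 2)³.
With (t - 2) = 2/3: S(8/3) = -2.

-2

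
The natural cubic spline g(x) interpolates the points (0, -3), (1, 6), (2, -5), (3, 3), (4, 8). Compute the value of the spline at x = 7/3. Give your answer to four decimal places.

-4.2063

With m_i denoting the second derivative at x_i, h_i = 1, 1, 1, 1, and Δ_i = (y_(i+1) − y_i)/h_i = 9, -11, 8, 5:
  1·m_0 + 4·m_1 + 1·m_2 = 6(Δ_1 - Δ_0) = -120
  1·m_1 + 4·m_2 + 1·m_3 = 6(Δ_2 - Δ_1) = 114
  1·m_2 + 4·m_3 + 1·m_4 = 6(Δ_3 - Δ_2) = -18
Natural end conditions: m_0 = m_4 = 0.
Hence m_0 = 0, m_1 = -1137/28, m_2 = 297/7, m_3 = -423/28, m_4 = 0.
On [2, 3], g(x) = -5 - 29/8·(x - 2) + 297/14·(x - 2)² - 537/56·(x - 2)³.
With (x - 2) = 1/3: g(7/3) = -265/63.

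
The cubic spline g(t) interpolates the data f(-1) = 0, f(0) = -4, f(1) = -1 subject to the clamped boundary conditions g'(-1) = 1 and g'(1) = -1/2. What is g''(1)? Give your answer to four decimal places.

Put M_i = g'' at the i-th knot. Here h = (1, 1) and Δ = (-4, 3), so the interior equations h_(i-1)·M_(i-1) + 2(h_(i-1)+h_i)·M_i + h_i·M_(i+1) = 6(Δ_i − Δ_(i-1)) read
  1·M_0 + 4·M_1 + 1·M_2 = 6(Δ_1 - Δ_0) = 42
Clamped end conditions give two more equations: 2h_0·M_0 + h_0·M_1 = 6(Δ_0 - g'(-1)) = -30 and h_1·M_1 + 2h_1·M_2 = 6(g'(1) - Δ_1) = -21.
Solving the tridiagonal system: M_0 = -105/4, M_1 = 45/2, M_2 = -87/4.

-21.7500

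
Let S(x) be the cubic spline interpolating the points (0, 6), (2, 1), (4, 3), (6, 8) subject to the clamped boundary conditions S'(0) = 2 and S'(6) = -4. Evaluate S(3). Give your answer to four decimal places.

0.2500

Put M_i = S'' at the i-th knot. Here h = (2, 2, 2) and Δ = (-5/2, 1, 5/2), so the interior equations h_(i-1)·M_(i-1) + 2(h_(i-1)+h_i)·M_i + h_i·M_(i+1) = 6(Δ_i − Δ_(i-1)) read
  2·M_0 + 8·M_1 + 2·M_2 = 6(Δ_1 - Δ_0) = 21
  2·M_1 + 8·M_2 + 2·M_3 = 6(Δ_2 - Δ_1) = 9
Clamped end conditions give two more equations: 2h_0·M_0 + h_0·M_1 = 6(Δ_0 - S'(0)) = -27 and h_2·M_2 + 2h_2·M_3 = 6(S'(6) - Δ_2) = -39.
Forward elimination and back-substitution give M_0 = -44/5, M_1 = 41/10, M_2 = 29/10, M_3 = -56/5.
On [2, 4], S(x) = 1 - 27/10·(x - 2) + 41/20·(x - 2)² - 1/10·(x - 2)³.
With (x - 2) = 1: S(3) = 1/4.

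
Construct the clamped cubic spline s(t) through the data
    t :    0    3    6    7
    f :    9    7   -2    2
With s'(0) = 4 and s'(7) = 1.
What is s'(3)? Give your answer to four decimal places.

-4.6452

With M_i denoting the second derivative at x_i, h_i = 3, 3, 1, and Δ_i = (y_(i+1) − y_i)/h_i = -2/3, -3, 4:
  3·M_0 + 12·M_1 + 3·M_2 = 6(Δ_1 - Δ_0) = -14
  3·M_1 + 8·M_2 + 1·M_3 = 6(Δ_2 - Δ_1) = 42
Clamped end conditions give two more equations: 2h_0·M_0 + h_0·M_1 = 6(Δ_0 - s'(0)) = -28 and h_2·M_2 + 2h_2·M_3 = 6(s'(7) - Δ_2) = -18.
Forward elimination and back-substitution give M_0 = -332/93, M_1 = -68/31, M_2 = 238/31, M_3 = -398/31.
On [3, 6], s'(t) = b_1 + 2c_1·(t - 3) + 3d_1·(t - 3)² with b_1 = Δ_1 - h_1(2M_1 + M_2)/6 = -144/31, c_1 = M_1/2 = -34/31, d_1 = (M_2 - M_1)/(6h_1) = 17/31. So s'(3) = -144/31.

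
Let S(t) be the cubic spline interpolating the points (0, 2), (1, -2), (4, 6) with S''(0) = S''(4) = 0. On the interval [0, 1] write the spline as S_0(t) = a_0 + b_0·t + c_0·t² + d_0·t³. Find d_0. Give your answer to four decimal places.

Write M_i for S''(x_i). With h_i = 1, 3 and divided differences Δ_i = -4, 8/3, the continuity of S' gives the tridiagonal system
  1·M_0 + 8·M_1 + 3·M_2 = 6(Δ_1 - Δ_0) = 40
Natural end conditions: M_0 = M_2 = 0.
Forward elimination and back-substitution give M_0 = 0, M_1 = 5, M_2 = 0.
On [0, 1], with S_0(t) = a_0 + b_0·t + c_0·t² + d_0·t³: c_0 = M_0/2 = 0, d_0 = (M_1 - M_0)/(6h_0) = 5/6, b_0 = Δ_0 - h_0(2M_0 + M_1)/6 = -29/6.

0.8333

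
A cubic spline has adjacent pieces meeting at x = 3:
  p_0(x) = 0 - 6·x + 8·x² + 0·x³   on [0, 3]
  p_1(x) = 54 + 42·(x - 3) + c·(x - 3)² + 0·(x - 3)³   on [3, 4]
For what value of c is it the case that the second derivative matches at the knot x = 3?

p_0''(x) = 16 + 0·x, so p_0''(3) = 16. On the right, p_1''(3) = 2c, so c = 8.

8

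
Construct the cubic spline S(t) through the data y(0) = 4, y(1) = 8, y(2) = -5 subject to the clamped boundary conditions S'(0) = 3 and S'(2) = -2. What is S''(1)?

Let σ_i = S''(x_i). Step sizes h_i = 1, 1; slopes of the chords Δ_i = (y_(i+1) - y_i)/h_i = 4, -13.
  1·σ_0 + 4·σ_1 + 1·σ_2 = 6(Δ_1 - Δ_0) = -102
Clamped end conditions give two more equations: 2h_0·σ_0 + h_0·σ_1 = 6(Δ_0 - S'(0)) = 6 and h_1·σ_1 + 2h_1·σ_2 = 6(S'(2) - Δ_1) = 66.
Solving: σ_0 = 26, σ_1 = -46, σ_2 = 56.

-46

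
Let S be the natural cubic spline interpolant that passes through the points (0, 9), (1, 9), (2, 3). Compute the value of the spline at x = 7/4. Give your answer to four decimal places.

Write σ_i for S''(x_i). With h_i = 1, 1 and divided differences Δ_i = 0, -6, the continuity of S' gives the tridiagonal system
  1·σ_0 + 4·σ_1 + 1·σ_2 = 6(Δ_1 - Δ_0) = -36
Natural end conditions: σ_0 = σ_2 = 0.
Forward elimination and back-substitution give σ_0 = 0, σ_1 = -9, σ_2 = 0.
On [1, 2], S(x) = 9 - 3·(x - 1) - 9/2·(x - 1)² + 3/2·(x - 1)³.
With (x - 1) = 3/4: S(7/4) = 621/128.

4.8516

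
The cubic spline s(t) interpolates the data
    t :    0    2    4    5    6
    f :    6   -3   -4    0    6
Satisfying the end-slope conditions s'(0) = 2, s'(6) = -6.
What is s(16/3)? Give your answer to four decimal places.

3.2716

Put M_i = s'' at the i-th knot. Here h = (2, 2, 1, 1) and Δ = (-9/2, -1/2, 4, 6), so the interior equations h_(i-1)·M_(i-1) + 2(h_(i-1)+h_i)·M_i + h_i·M_(i+1) = 6(Δ_i − Δ_(i-1)) read
  2·M_0 + 8·M_1 + 2·M_2 = 6(Δ_1 - Δ_0) = 24
  2·M_1 + 6·M_2 + 1·M_3 = 6(Δ_2 - Δ_1) = 27
  1·M_2 + 4·M_3 + 1·M_4 = 6(Δ_3 - Δ_2) = 12
Clamped end conditions give two more equations: 2h_0·M_0 + h_0·M_1 = 6(Δ_0 - s'(0)) = -39 and h_3·M_3 + 2h_3·M_4 = 6(s'(6) - Δ_3) = -72.
Forward elimination and back-substitution give M_0 = -77/6, M_1 = 37/6, M_2 = 1/6, M_3 = 41/3, M_4 = -257/6.
On [5, 6], s(t) = 0 + 103/12·(t - 5) + 41/6·(t - 5)² - 113/12·(t - 5)³.
With (t - 5) = 1/3: s(16/3) = 265/81.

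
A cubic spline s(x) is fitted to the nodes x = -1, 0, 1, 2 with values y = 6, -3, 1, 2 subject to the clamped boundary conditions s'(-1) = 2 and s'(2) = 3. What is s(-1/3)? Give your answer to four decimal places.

0.2716

With σ_i denoting the second derivative at x_i, h_i = 1, 1, 1, and Δ_i = (y_(i+1) − y_i)/h_i = -9, 4, 1:
  1·σ_0 + 4·σ_1 + 1·σ_2 = 6(Δ_1 - Δ_0) = 78
  1·σ_1 + 4·σ_2 + 1·σ_3 = 6(Δ_2 - Δ_1) = -18
Clamped end conditions give two more equations: 2h_0·σ_0 + h_0·σ_1 = 6(Δ_0 - s'(-1)) = -66 and h_2·σ_2 + 2h_2·σ_3 = 6(s'(2) - Δ_2) = 12.
Solving the tridiagonal system: σ_0 = -154/3, σ_1 = 110/3, σ_2 = -52/3, σ_3 = 44/3.
On [-1, 0], s(x) = 6 + 2·(x + 1) - 77/3·(x + 1)² + 44/3·(x + 1)³.
With (x + 1) = 2/3: s(-1/3) = 22/81.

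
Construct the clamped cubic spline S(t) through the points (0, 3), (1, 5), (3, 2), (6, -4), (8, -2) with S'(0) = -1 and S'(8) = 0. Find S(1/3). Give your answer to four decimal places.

Let M_i = S''(x_i). Step sizes h_i = 1, 2, 3, 2; slopes of the chords Δ_i = (y_(i+1) - y_i)/h_i = 2, -3/2, -2, 1.
  1·M_0 + 6·M_1 + 2·M_2 = 6(Δ_1 - Δ_0) = -21
  2·M_1 + 10·M_2 + 3·M_3 = 6(Δ_2 - Δ_1) = -3
  3·M_2 + 10·M_3 + 2·M_4 = 6(Δ_3 - Δ_2) = 18
Clamped end conditions give two more equations: 2h_0·M_0 + h_0·M_1 = 6(Δ_0 - S'(0)) = 18 and h_3·M_3 + 2h_3·M_4 = 6(S'(8) - Δ_3) = -6.
Forward elimination and back-substitution give M_0 = 1069/91, M_1 = -500/91, M_2 = 10/91, M_3 = 209/91, M_4 = -241/91.
On [0, 1], S(t) = 3 - 1·t + 1069/182·t² - 523/182·t³.
With t = 1/3: S(1/3) = 7894/2457.

3.2129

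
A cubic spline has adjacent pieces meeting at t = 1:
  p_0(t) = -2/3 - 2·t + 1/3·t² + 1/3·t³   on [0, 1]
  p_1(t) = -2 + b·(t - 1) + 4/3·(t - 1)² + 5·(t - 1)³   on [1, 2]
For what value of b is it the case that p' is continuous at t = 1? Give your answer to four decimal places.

p_0'(t) = -2 + 2/3·t + 1·t², so p_0'(1) = -1/3. On the right, p_1'(1) = b, so b = -1/3.

-0.3333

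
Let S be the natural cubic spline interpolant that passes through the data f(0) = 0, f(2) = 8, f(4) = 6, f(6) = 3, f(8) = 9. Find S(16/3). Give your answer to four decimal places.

3.2103

Let m_i = S''(x_i). Step sizes h_i = 2, 2, 2, 2; slopes of the chords Δ_i = (y_(i+1) - y_i)/h_i = 4, -1, -3/2, 3.
  2·m_0 + 8·m_1 + 2·m_2 = 6(Δ_1 - Δ_0) = -30
  2·m_1 + 8·m_2 + 2·m_3 = 6(Δ_2 - Δ_1) = -3
  2·m_2 + 8·m_3 + 2·m_4 = 6(Δ_3 - Δ_2) = 27
Natural end conditions: m_0 = m_4 = 0.
Hence m_0 = 0, m_1 = -411/112, m_2 = -9/28, m_3 = 387/112, m_4 = 0.
On [4, 6], S(x) = 6 - 39/16·(x - 4) - 9/56·(x - 4)² + 141/448·(x - 4)³.
With (x - 4) = 4/3: S(16/3) = 809/252.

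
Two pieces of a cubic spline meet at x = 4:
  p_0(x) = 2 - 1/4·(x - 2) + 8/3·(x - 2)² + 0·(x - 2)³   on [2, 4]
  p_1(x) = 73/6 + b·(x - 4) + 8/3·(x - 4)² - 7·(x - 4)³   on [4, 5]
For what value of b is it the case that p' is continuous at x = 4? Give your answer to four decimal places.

10.4167

p_0'(x) = -1/4 + 16/3·(x - 2) + 0·(x - 2)², so p_0'(4) = 125/12. On the right, p_1'(4) = b, so b = 125/12.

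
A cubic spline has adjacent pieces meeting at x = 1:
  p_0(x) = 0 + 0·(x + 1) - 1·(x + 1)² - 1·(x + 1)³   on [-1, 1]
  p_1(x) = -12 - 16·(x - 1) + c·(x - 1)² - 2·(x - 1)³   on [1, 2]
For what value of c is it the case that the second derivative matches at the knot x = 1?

p_0''(x) = -2 - 6·(x + 1), so p_0''(1) = -14. On the right, p_1''(1) = 2c, so c = -7.

-7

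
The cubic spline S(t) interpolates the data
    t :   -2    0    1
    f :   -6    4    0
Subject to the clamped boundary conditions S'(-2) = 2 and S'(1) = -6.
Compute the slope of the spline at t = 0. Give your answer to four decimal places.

Let m_i = S''(x_i). Step sizes h_i = 2, 1; slopes of the chords Δ_i = (y_(i+1) - y_i)/h_i = 5, -4.
  2·m_0 + 6·m_1 + 1·m_2 = 6(Δ_1 - Δ_0) = -54
Clamped end conditions give two more equations: 2h_0·m_0 + h_0·m_1 = 6(Δ_0 - S'(-2)) = 18 and h_1·m_1 + 2h_1·m_2 = 6(S'(1) - Δ_1) = -12.
Forward elimination and back-substitution give m_0 = 65/6, m_1 = -38/3, m_2 = 1/3.
On [0, 1], S'(t) = b_1 + 2c_1·t + 3d_1·t² with b_1 = Δ_1 - h_1(2m_1 + m_2)/6 = 1/6, c_1 = m_1/2 = -19/3, d_1 = (m_2 - m_1)/(6h_1) = 13/6. So S'(0) = 1/6.

0.1667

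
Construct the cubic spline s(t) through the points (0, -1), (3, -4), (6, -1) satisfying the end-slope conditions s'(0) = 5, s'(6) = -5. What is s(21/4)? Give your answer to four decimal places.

Put M_i = s'' at the i-th knot. Here h = (3, 3) and Δ = (-1, 1), so the interior equations h_(i-1)·M_(i-1) + 2(h_(i-1)+h_i)·M_i + h_i·M_(i+1) = 6(Δ_i − Δ_(i-1)) read
  3·M_0 + 12·M_1 + 3·M_2 = 6(Δ_1 - Δ_0) = 12
Clamped end conditions give two more equations: 2h_0·M_0 + h_0·M_1 = 6(Δ_0 - s'(0)) = -36 and h_1·M_1 + 2h_1·M_2 = 6(s'(6) - Δ_1) = -36.
Solving the tridiagonal system: M_0 = -26/3, M_1 = 16/3, M_2 = -26/3.
On [3, 6], s(t) = -4 + 0·(t - 3) + 8/3·(t - 3)² - 7/9·(t - 3)³.
With (t - 3) = 9/4: s(21/4) = 41/64.

0.6406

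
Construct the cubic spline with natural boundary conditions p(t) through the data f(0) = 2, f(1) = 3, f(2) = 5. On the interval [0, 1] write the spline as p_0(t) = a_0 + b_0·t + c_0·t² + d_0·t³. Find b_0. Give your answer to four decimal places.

Write σ_i for p''(x_i). With h_i = 1, 1 and divided differences Δ_i = 1, 2, the continuity of p' gives the tridiagonal system
  1·σ_0 + 4·σ_1 + 1·σ_2 = 6(Δ_1 - Δ_0) = 6
Natural end conditions: σ_0 = σ_2 = 0.
Solving: σ_0 = 0, σ_1 = 3/2, σ_2 = 0.
On [0, 1], with p_0(t) = a_0 + b_0·t + c_0·t² + d_0·t³: c_0 = σ_0/2 = 0, d_0 = (σ_1 - σ_0)/(6h_0) = 1/4, b_0 = Δ_0 - h_0(2σ_0 + σ_1)/6 = 3/4.

0.7500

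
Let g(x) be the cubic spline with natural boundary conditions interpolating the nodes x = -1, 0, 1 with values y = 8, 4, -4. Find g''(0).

-6

Write M_i for g''(x_i). With h_i = 1, 1 and divided differences Δ_i = -4, -8, the continuity of g' gives the tridiagonal system
  1·M_0 + 4·M_1 + 1·M_2 = 6(Δ_1 - Δ_0) = -24
Natural end conditions: M_0 = M_2 = 0.
Forward elimination and back-substitution give M_0 = 0, M_1 = -6, M_2 = 0.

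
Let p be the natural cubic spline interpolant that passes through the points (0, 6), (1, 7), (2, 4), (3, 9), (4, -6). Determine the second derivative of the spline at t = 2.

24

Put m_i = p'' at the i-th knot. Here h = (1, 1, 1, 1) and Δ = (1, -3, 5, -15), so the interior equations h_(i-1)·m_(i-1) + 2(h_(i-1)+h_i)·m_i + h_i·m_(i+1) = 6(Δ_i − Δ_(i-1)) read
  1·m_0 + 4·m_1 + 1·m_2 = 6(Δ_1 - Δ_0) = -24
  1·m_1 + 4·m_2 + 1·m_3 = 6(Δ_2 - Δ_1) = 48
  1·m_2 + 4·m_3 + 1·m_4 = 6(Δ_3 - Δ_2) = -120
Natural end conditions: m_0 = m_4 = 0.
Solving: m_0 = 0, m_1 = -12, m_2 = 24, m_3 = -36, m_4 = 0.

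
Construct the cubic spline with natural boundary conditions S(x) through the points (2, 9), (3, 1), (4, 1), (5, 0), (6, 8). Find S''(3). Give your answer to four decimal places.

Write m_i for S''(x_i). With h_i = 1, 1, 1, 1 and divided differences Δ_i = -8, 0, -1, 8, the continuity of S' gives the tridiagonal system
  1·m_0 + 4·m_1 + 1·m_2 = 6(Δ_1 - Δ_0) = 48
  1·m_1 + 4·m_2 + 1·m_3 = 6(Δ_2 - Δ_1) = -6
  1·m_2 + 4·m_3 + 1·m_4 = 6(Δ_3 - Δ_2) = 54
Natural end conditions: m_0 = m_4 = 0.
Solving the tridiagonal system: m_0 = 0, m_1 = 57/4, m_2 = -9, m_3 = 63/4, m_4 = 0.

14.2500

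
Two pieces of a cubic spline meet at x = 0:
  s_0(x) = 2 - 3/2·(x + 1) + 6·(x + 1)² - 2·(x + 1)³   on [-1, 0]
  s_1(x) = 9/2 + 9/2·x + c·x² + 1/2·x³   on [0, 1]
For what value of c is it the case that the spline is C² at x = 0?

0

s_0''(x) = 12 - 12·(x + 1), so s_0''(0) = 0. On the right, s_1''(0) = 2c, so c = 0.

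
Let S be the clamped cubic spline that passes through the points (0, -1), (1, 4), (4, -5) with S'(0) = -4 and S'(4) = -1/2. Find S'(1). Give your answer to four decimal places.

6.0625

With M_i denoting the second derivative at x_i, h_i = 1, 3, and Δ_i = (y_(i+1) − y_i)/h_i = 5, -3:
  1·M_0 + 8·M_1 + 3·M_2 = 6(Δ_1 - Δ_0) = -48
Clamped end conditions give two more equations: 2h_0·M_0 + h_0·M_1 = 6(Δ_0 - S'(0)) = 54 and h_1·M_1 + 2h_1·M_2 = 6(S'(4) - Δ_1) = 15.
Solving: M_0 = 271/8, M_1 = -55/4, M_2 = 75/8.
On [1, 4], S'(t) = b_1 + 2c_1·(t - 1) + 3d_1·(t - 1)² with b_1 = Δ_1 - h_1(2M_1 + M_2)/6 = 97/16, c_1 = M_1/2 = -55/8, d_1 = (M_2 - M_1)/(6h_1) = 185/144. So S'(1) = 97/16.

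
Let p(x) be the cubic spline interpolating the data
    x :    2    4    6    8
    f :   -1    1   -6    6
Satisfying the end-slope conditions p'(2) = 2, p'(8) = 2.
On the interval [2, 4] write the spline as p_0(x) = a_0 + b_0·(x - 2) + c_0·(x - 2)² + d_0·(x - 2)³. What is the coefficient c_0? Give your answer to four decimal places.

Write m_i for p''(x_i). With h_i = 2, 2, 2 and divided differences Δ_i = 1, -7/2, 6, the continuity of p' gives the tridiagonal system
  2·m_0 + 8·m_1 + 2·m_2 = 6(Δ_1 - Δ_0) = -27
  2·m_1 + 8·m_2 + 2·m_3 = 6(Δ_2 - Δ_1) = 57
Clamped end conditions give two more equations: 2h_0·m_0 + h_0·m_1 = 6(Δ_0 - p'(2)) = -6 and h_2·m_2 + 2h_2·m_3 = 6(p'(8) - Δ_2) = -24.
Solving the tridiagonal system: m_0 = 19/10, m_1 = -34/5, m_2 = 59/5, m_3 = -119/10.
On [2, 4], with p_0(x) = a_0 + b_0·(x - 2) + c_0·(x - 2)² + d_0·(x - 2)³: c_0 = m_0/2 = 19/20, d_0 = (m_1 - m_0)/(6h_0) = -29/40, b_0 = Δ_0 - h_0(2m_0 + m_1)/6 = 2.

0.9500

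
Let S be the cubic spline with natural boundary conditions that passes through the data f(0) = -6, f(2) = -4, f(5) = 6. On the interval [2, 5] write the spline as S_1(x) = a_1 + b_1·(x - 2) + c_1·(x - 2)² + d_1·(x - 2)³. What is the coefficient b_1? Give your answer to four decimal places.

Write m_i for S''(x_i). With h_i = 2, 3 and divided differences Δ_i = 1, 10/3, the continuity of S' gives the tridiagonal system
  2·m_0 + 10·m_1 + 3·m_2 = 6(Δ_1 - Δ_0) = 14
Natural end conditions: m_0 = m_2 = 0.
Solving: m_0 = 0, m_1 = 7/5, m_2 = 0.
On [2, 5], with S_1(x) = a_1 + b_1·(x - 2) + c_1·(x - 2)² + d_1·(x - 2)³: c_1 = m_1/2 = 7/10, d_1 = (m_2 - m_1)/(6h_1) = -7/90, b_1 = Δ_1 - h_1(2m_1 + m_2)/6 = 29/15.

1.9333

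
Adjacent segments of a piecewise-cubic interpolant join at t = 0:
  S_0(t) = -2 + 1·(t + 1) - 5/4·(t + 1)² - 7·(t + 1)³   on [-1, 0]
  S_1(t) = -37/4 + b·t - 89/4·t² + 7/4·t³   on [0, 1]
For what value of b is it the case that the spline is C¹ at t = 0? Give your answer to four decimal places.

S_0'(t) = 1 - 5/2·(t + 1) - 21·(t + 1)², so S_0'(0) = -45/2. On the right, S_1'(0) = b, so b = -45/2.

-22.5000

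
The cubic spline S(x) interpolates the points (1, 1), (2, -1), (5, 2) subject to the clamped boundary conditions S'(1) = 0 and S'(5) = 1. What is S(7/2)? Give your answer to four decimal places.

With M_i denoting the second derivative at x_i, h_i = 1, 3, and Δ_i = (y_(i+1) − y_i)/h_i = -2, 1:
  1·M_0 + 8·M_1 + 3·M_2 = 6(Δ_1 - Δ_0) = 18
Clamped end conditions give two more equations: 2h_0·M_0 + h_0·M_1 = 6(Δ_0 - S'(1)) = -12 and h_1·M_1 + 2h_1·M_2 = 6(S'(5) - Δ_1) = 0.
Forward elimination and back-substitution give M_0 = -8, M_1 = 4, M_2 = -2.
On [2, 5], S(x) = -1 - 2·(x - 2) + 2·(x - 2)² - 1/3·(x - 2)³.
With (x - 2) = 3/2: S(7/2) = -5/8.

-0.6250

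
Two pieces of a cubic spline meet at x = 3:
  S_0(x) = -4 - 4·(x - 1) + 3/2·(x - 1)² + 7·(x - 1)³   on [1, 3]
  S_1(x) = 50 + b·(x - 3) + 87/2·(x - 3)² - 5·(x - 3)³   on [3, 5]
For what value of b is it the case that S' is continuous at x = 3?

86

S_0'(x) = -4 + 3·(x - 1) + 21·(x - 1)², so S_0'(3) = 86. On the right, S_1'(3) = b, so b = 86.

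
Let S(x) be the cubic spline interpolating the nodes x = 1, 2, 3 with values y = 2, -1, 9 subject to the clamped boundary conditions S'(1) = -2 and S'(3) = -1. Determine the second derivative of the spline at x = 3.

Let σ_i = S''(x_i). Step sizes h_i = 1, 1; slopes of the chords Δ_i = (y_(i+1) - y_i)/h_i = -3, 10.
  1·σ_0 + 4·σ_1 + 1·σ_2 = 6(Δ_1 - Δ_0) = 78
Clamped end conditions give two more equations: 2h_0·σ_0 + h_0·σ_1 = 6(Δ_0 - S'(1)) = -6 and h_1·σ_1 + 2h_1·σ_2 = 6(S'(3) - Δ_1) = -66.
Solving the tridiagonal system: σ_0 = -22, σ_1 = 38, σ_2 = -52.

-52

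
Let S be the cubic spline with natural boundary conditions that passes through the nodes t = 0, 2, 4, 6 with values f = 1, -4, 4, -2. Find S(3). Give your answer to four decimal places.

0.0750

With M_i denoting the second derivative at x_i, h_i = 2, 2, 2, and Δ_i = (y_(i+1) − y_i)/h_i = -5/2, 4, -3:
  2·M_0 + 8·M_1 + 2·M_2 = 6(Δ_1 - Δ_0) = 39
  2·M_1 + 8·M_2 + 2·M_3 = 6(Δ_2 - Δ_1) = -42
Natural end conditions: M_0 = M_3 = 0.
Solving the tridiagonal system: M_0 = 0, M_1 = 33/5, M_2 = -69/10, M_3 = 0.
On [2, 4], S(t) = -4 + 19/10·(t - 2) + 33/10·(t - 2)² - 9/8·(t - 2)³.
With (t - 2) = 1: S(3) = 3/40.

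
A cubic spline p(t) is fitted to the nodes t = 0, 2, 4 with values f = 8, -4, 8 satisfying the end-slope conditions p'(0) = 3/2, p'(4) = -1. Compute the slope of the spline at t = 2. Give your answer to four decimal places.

With M_i denoting the second derivative at x_i, h_i = 2, 2, and Δ_i = (y_(i+1) − y_i)/h_i = -6, 6:
  2·M_0 + 8·M_1 + 2·M_2 = 6(Δ_1 - Δ_0) = 72
Clamped end conditions give two more equations: 2h_0·M_0 + h_0·M_1 = 6(Δ_0 - p'(0)) = -45 and h_1·M_1 + 2h_1·M_2 = 6(p'(4) - Δ_1) = -42.
Hence M_0 = -167/8, M_1 = 77/4, M_2 = -161/8.
On [2, 4], p'(t) = b_1 + 2c_1·(t - 2) + 3d_1·(t - 2)² with b_1 = Δ_1 - h_1(2M_1 + M_2)/6 = -1/8, c_1 = M_1/2 = 77/8, d_1 = (M_2 - M_1)/(6h_1) = -105/32. So p'(2) = -1/8.

-0.1250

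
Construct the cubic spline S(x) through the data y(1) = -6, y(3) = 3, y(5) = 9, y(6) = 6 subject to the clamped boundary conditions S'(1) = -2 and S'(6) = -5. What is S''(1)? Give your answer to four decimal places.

With m_i denoting the second derivative at x_i, h_i = 2, 2, 1, and Δ_i = (y_(i+1) − y_i)/h_i = 9/2, 3, -3:
  2·m_0 + 8·m_1 + 2·m_2 = 6(Δ_1 - Δ_0) = -9
  2·m_1 + 6·m_2 + 1·m_3 = 6(Δ_2 - Δ_1) = -36
Clamped end conditions give two more equations: 2h_0·m_0 + h_0·m_1 = 6(Δ_0 - S'(1)) = 39 and h_2·m_2 + 2h_2·m_3 = 6(S'(6) - Δ_2) = -12.
Solving: m_0 = 513/46, m_1 = -129/46, m_2 = -102/23, m_3 = -87/23.

11.1522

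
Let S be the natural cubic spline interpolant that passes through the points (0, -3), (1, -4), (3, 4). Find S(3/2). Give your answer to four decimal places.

Let M_i = S''(x_i). Step sizes h_i = 1, 2; slopes of the chords Δ_i = (y_(i+1) - y_i)/h_i = -1, 4.
  1·M_0 + 6·M_1 + 2·M_2 = 6(Δ_1 - Δ_0) = 30
Natural end conditions: M_0 = M_2 = 0.
Solving: M_0 = 0, M_1 = 5, M_2 = 0.
On [1, 3], S(x) = -4 + 2/3·(x - 1) + 5/2·(x - 1)² - 5/12·(x - 1)³.
With (x - 1) = 1/2: S(3/2) = -99/32.

-3.0938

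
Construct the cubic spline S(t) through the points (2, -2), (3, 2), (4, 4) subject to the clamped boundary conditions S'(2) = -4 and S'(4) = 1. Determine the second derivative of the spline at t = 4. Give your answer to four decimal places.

2.5000

Put m_i = S'' at the i-th knot. Here h = (1, 1) and Δ = (4, 2), so the interior equations h_(i-1)·m_(i-1) + 2(h_(i-1)+h_i)·m_i + h_i·m_(i+1) = 6(Δ_i − Δ_(i-1)) read
  1·m_0 + 4·m_1 + 1·m_2 = 6(Δ_1 - Δ_0) = -12
Clamped end conditions give two more equations: 2h_0·m_0 + h_0·m_1 = 6(Δ_0 - S'(2)) = 48 and h_1·m_1 + 2h_1·m_2 = 6(S'(4) - Δ_1) = -6.
Forward elimination and back-substitution give m_0 = 59/2, m_1 = -11, m_2 = 5/2.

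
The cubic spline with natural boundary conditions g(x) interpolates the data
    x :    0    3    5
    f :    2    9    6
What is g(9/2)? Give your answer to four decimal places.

With m_i denoting the second derivative at x_i, h_i = 3, 2, and Δ_i = (y_(i+1) − y_i)/h_i = 7/3, -3/2:
  3·m_0 + 10·m_1 + 2·m_2 = 6(Δ_1 - Δ_0) = -23
Natural end conditions: m_0 = m_2 = 0.
Hence m_0 = 0, m_1 = -23/10, m_2 = 0.
On [3, 5], g(x) = 9 + 1/30·(x - 3) - 23/20·(x - 3)² + 23/120·(x - 3)³.
With (x - 3) = 3/2: g(9/2) = 455/64.

7.1094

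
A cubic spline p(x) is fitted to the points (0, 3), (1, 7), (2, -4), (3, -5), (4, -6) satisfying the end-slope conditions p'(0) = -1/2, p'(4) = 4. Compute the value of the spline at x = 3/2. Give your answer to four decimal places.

Write m_i for p''(x_i). With h_i = 1, 1, 1, 1 and divided differences Δ_i = 4, -11, -1, -1, the continuity of p' gives the tridiagonal system
  1·m_0 + 4·m_1 + 1·m_2 = 6(Δ_1 - Δ_0) = -90
  1·m_1 + 4·m_2 + 1·m_3 = 6(Δ_2 - Δ_1) = 60
  1·m_2 + 4·m_3 + 1·m_4 = 6(Δ_3 - Δ_2) = 0
Clamped end conditions give two more equations: 2h_0·m_0 + h_0·m_1 = 6(Δ_0 - p'(0)) = 27 and h_3·m_3 + 2h_3·m_4 = 6(p'(4) - Δ_3) = 30.
Solving: m_0 = 1803/56, m_1 = -1047/28, m_2 = 219/8, m_3 = -339/28, m_4 = 1179/56.
On [1, 2], p(x) = 7 - 347/112·(x - 1) - 1047/56·(x - 1)² + 1209/112·(x - 1)³.
With (x - 1) = 1/2: p(3/2) = 1905/896.

2.1261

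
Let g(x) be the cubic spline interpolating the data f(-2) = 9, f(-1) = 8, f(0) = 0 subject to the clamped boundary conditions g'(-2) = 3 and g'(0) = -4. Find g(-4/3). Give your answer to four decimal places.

Put σ_i = g'' at the i-th knot. Here h = (1, 1) and Δ = (-1, -8), so the interior equations h_(i-1)·σ_(i-1) + 2(h_(i-1)+h_i)·σ_i + h_i·σ_(i+1) = 6(Δ_i − Δ_(i-1)) read
  1·σ_0 + 4·σ_1 + 1·σ_2 = 6(Δ_1 - Δ_0) = -42
Clamped end conditions give two more equations: 2h_0·σ_0 + h_0·σ_1 = 6(Δ_0 - g'(-2)) = -24 and h_1·σ_1 + 2h_1·σ_2 = 6(g'(0) - Δ_1) = 24.
Forward elimination and back-substitution give σ_0 = -5, σ_1 = -14, σ_2 = 19.
On [-2, -1], g(x) = 9 + 3·(x + 2) - 5/2·(x + 2)² - 3/2·(x + 2)³.
With (x + 2) = 2/3: g(-4/3) = 85/9.

9.4444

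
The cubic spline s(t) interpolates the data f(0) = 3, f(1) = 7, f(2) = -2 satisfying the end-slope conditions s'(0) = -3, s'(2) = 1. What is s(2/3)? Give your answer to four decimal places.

With M_i denoting the second derivative at x_i, h_i = 1, 1, and Δ_i = (y_(i+1) − y_i)/h_i = 4, -9:
  1·M_0 + 4·M_1 + 1·M_2 = 6(Δ_1 - Δ_0) = -78
Clamped end conditions give two more equations: 2h_0·M_0 + h_0·M_1 = 6(Δ_0 - s'(0)) = 42 and h_1·M_1 + 2h_1·M_2 = 6(s'(2) - Δ_1) = 60.
Solving: M_0 = 85/2, M_1 = -43, M_2 = 103/2.
On [0, 1], s(t) = 3 - 3·t + 85/4·t² - 57/4·t³.
With t = 2/3: s(2/3) = 56/9.

6.2222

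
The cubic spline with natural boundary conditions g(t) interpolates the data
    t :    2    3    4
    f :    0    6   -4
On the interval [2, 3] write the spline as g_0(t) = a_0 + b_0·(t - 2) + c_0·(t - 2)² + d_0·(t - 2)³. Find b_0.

With M_i denoting the second derivative at x_i, h_i = 1, 1, and Δ_i = (y_(i+1) − y_i)/h_i = 6, -10:
  1·M_0 + 4·M_1 + 1·M_2 = 6(Δ_1 - Δ_0) = -96
Natural end conditions: M_0 = M_2 = 0.
Forward elimination and back-substitution give M_0 = 0, M_1 = -24, M_2 = 0.
On [2, 3], with g_0(t) = a_0 + b_0·(t - 2) + c_0·(t - 2)² + d_0·(t - 2)³: c_0 = M_0/2 = 0, d_0 = (M_1 - M_0)/(6h_0) = -4, b_0 = Δ_0 - h_0(2M_0 + M_1)/6 = 10.

10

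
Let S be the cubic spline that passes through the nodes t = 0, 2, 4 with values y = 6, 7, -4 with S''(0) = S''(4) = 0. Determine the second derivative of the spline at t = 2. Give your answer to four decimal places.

Put M_i = S'' at the i-th knot. Here h = (2, 2) and Δ = (1/2, -11/2), so the interior equations h_(i-1)·M_(i-1) + 2(h_(i-1)+h_i)·M_i + h_i·M_(i+1) = 6(Δ_i − Δ_(i-1)) read
  2·M_0 + 8·M_1 + 2·M_2 = 6(Δ_1 - Δ_0) = -36
Natural end conditions: M_0 = M_2 = 0.
Forward elimination and back-substitution give M_0 = 0, M_1 = -9/2, M_2 = 0.

-4.5000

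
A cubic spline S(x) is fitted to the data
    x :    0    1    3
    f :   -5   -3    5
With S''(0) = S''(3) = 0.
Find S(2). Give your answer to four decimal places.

Let m_i = S''(x_i). Step sizes h_i = 1, 2; slopes of the chords Δ_i = (y_(i+1) - y_i)/h_i = 2, 4.
  1·m_0 + 6·m_1 + 2·m_2 = 6(Δ_1 - Δ_0) = 12
Natural end conditions: m_0 = m_2 = 0.
Solving: m_0 = 0, m_1 = 2, m_2 = 0.
On [1, 3], S(x) = -3 + 8/3·(x - 1) + 1·(x - 1)² - 1/6·(x - 1)³.
With (x - 1) = 1: S(2) = 1/2.

0.5000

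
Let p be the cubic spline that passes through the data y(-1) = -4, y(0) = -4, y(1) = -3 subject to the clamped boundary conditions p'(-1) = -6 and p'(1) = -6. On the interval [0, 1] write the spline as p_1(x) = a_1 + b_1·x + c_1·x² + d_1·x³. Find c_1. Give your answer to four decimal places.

Write m_i for p''(x_i). With h_i = 1, 1 and divided differences Δ_i = 0, 1, the continuity of p' gives the tridiagonal system
  1·m_0 + 4·m_1 + 1·m_2 = 6(Δ_1 - Δ_0) = 6
Clamped end conditions give two more equations: 2h_0·m_0 + h_0·m_1 = 6(Δ_0 - p'(-1)) = 36 and h_1·m_1 + 2h_1·m_2 = 6(p'(1) - Δ_1) = -42.
Solving the tridiagonal system: m_0 = 33/2, m_1 = 3, m_2 = -45/2.
On [0, 1], with p_1(x) = a_1 + b_1·x + c_1·x² + d_1·x³: c_1 = m_1/2 = 3/2, d_1 = (m_2 - m_1)/(6h_1) = -17/4, b_1 = Δ_1 - h_1(2m_1 + m_2)/6 = 15/4.

1.5000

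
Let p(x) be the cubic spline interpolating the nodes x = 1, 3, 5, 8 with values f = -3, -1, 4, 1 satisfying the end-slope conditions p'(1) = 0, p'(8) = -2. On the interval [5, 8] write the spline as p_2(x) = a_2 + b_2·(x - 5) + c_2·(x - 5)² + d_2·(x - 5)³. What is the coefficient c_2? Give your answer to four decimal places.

-1.2432

Let M_i = p''(x_i). Step sizes h_i = 2, 2, 3; slopes of the chords Δ_i = (y_(i+1) - y_i)/h_i = 1, 5/2, -1.
  2·M_0 + 8·M_1 + 2·M_2 = 6(Δ_1 - Δ_0) = 9
  2·M_1 + 10·M_2 + 3·M_3 = 6(Δ_2 - Δ_1) = -21
Clamped end conditions give two more equations: 2h_0·M_0 + h_0·M_1 = 6(Δ_0 - p'(1)) = 6 and h_2·M_2 + 2h_2·M_3 = 6(p'(8) - Δ_2) = -6.
Solving: M_0 = 53/74, M_1 = 58/37, M_2 = -92/37, M_3 = 9/37.
On [5, 8], with p_2(x) = a_2 + b_2·(x - 5) + c_2·(x - 5)² + d_2·(x - 5)³: c_2 = M_2/2 = -46/37, d_2 = (M_3 - M_2)/(6h_2) = 101/666, b_2 = Δ_2 - h_2(2M_2 + M_3)/6 = 101/74.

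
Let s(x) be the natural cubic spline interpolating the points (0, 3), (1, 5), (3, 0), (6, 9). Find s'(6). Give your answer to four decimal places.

Let m_i = s''(x_i). Step sizes h_i = 1, 2, 3; slopes of the chords Δ_i = (y_(i+1) - y_i)/h_i = 2, -5/2, 3.
  1·m_0 + 6·m_1 + 2·m_2 = 6(Δ_1 - Δ_0) = -27
  2·m_1 + 10·m_2 + 3·m_3 = 6(Δ_2 - Δ_1) = 33
Natural end conditions: m_0 = m_3 = 0.
Forward elimination and back-substitution give m_0 = 0, m_1 = -6, m_2 = 9/2, m_3 = 0.
On [3, 6], s'(x) = b_2 + 2c_2·(x - 3) + 3d_2·(x - 3)² with b_2 = Δ_2 - h_2(2m_2 + m_3)/6 = -3/2, c_2 = m_2/2 = 9/4, d_2 = (m_3 - m_2)/(6h_2) = -1/4. So s'(6) = 21/4.

5.2500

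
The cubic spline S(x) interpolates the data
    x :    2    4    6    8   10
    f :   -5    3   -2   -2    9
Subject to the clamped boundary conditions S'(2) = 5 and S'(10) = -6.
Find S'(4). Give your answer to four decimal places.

0.8036

Write M_i for S''(x_i). With h_i = 2, 2, 2, 2 and divided differences Δ_i = 4, -5/2, 0, 11/2, the continuity of S' gives the tridiagonal system
  2·M_0 + 8·M_1 + 2·M_2 = 6(Δ_1 - Δ_0) = -39
  2·M_1 + 8·M_2 + 2·M_3 = 6(Δ_2 - Δ_1) = 15
  2·M_2 + 8·M_3 + 2·M_4 = 6(Δ_3 - Δ_2) = 33
Clamped end conditions give two more equations: 2h_0·M_0 + h_0·M_1 = 6(Δ_0 - S'(2)) = -6 and h_3·M_3 + 2h_3·M_4 = 6(S'(10) - Δ_3) = -69.
Solving the tridiagonal system: M_0 = 67/56, M_1 = -151/28, M_2 = 7/8, M_3 = 263/28, M_4 = -1229/56.
On [4, 6], S'(x) = b_1 + 2c_1·(x - 4) + 3d_1·(x - 4)² with b_1 = Δ_1 - h_1(2M_1 + M_2)/6 = 45/56, c_1 = M_1/2 = -151/56, d_1 = (M_2 - M_1)/(6h_1) = 117/224. So S'(4) = 45/56.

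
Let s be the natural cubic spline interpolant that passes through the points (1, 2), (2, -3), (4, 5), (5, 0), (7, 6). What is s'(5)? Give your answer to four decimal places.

-4.0538

Put M_i = s'' at the i-th knot. Here h = (1, 2, 1, 2) and Δ = (-5, 4, -5, 3), so the interior equations h_(i-1)·M_(i-1) + 2(h_(i-1)+h_i)·M_i + h_i·M_(i+1) = 6(Δ_i − Δ_(i-1)) read
  1·M_0 + 6·M_1 + 2·M_2 = 6(Δ_1 - Δ_0) = 54
  2·M_1 + 6·M_2 + 1·M_3 = 6(Δ_2 - Δ_1) = -54
  1·M_2 + 6·M_3 + 2·M_4 = 6(Δ_3 - Δ_2) = 48
Natural end conditions: M_0 = M_4 = 0.
Forward elimination and back-substitution give M_0 = 0, M_1 = 439/31, M_2 = -480/31, M_3 = 328/31, M_4 = 0.
On [5, 7], s'(x) = b_3 + 2c_3·(x - 5) + 3d_3·(x - 5)² with b_3 = Δ_3 - h_3(2M_3 + M_4)/6 = -377/93, c_3 = M_3/2 = 164/31, d_3 = (M_4 - M_3)/(6h_3) = -82/93. So s'(5) = -377/93.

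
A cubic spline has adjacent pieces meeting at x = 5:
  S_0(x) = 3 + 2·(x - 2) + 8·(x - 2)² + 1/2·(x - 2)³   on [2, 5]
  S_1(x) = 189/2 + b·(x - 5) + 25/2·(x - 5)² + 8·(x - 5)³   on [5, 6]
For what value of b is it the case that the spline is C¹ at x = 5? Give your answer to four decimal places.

63.5000

S_0'(x) = 2 + 16·(x - 2) + 3/2·(x - 2)², so S_0'(5) = 127/2. On the right, S_1'(5) = b, so b = 127/2.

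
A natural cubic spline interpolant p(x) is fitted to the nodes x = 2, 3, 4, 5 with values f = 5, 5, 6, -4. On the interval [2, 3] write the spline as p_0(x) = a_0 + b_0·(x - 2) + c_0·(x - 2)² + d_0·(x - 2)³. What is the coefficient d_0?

1

With M_i denoting the second derivative at x_i, h_i = 1, 1, 1, and Δ_i = (y_(i+1) − y_i)/h_i = 0, 1, -10:
  1·M_0 + 4·M_1 + 1·M_2 = 6(Δ_1 - Δ_0) = 6
  1·M_1 + 4·M_2 + 1·M_3 = 6(Δ_2 - Δ_1) = -66
Natural end conditions: M_0 = M_3 = 0.
Solving: M_0 = 0, M_1 = 6, M_2 = -18, M_3 = 0.
On [2, 3], with p_0(x) = a_0 + b_0·(x - 2) + c_0·(x - 2)² + d_0·(x - 2)³: c_0 = M_0/2 = 0, d_0 = (M_1 - M_0)/(6h_0) = 1, b_0 = Δ_0 - h_0(2M_0 + M_1)/6 = -1.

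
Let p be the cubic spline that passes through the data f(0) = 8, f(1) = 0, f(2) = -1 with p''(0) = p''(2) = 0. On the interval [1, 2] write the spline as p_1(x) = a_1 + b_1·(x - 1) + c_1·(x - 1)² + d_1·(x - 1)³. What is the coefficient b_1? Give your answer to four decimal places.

-4.5000

Let σ_i = p''(x_i). Step sizes h_i = 1, 1; slopes of the chords Δ_i = (y_(i+1) - y_i)/h_i = -8, -1.
  1·σ_0 + 4·σ_1 + 1·σ_2 = 6(Δ_1 - Δ_0) = 42
Natural end conditions: σ_0 = σ_2 = 0.
Forward elimination and back-substitution give σ_0 = 0, σ_1 = 21/2, σ_2 = 0.
On [1, 2], with p_1(x) = a_1 + b_1·(x - 1) + c_1·(x - 1)² + d_1·(x - 1)³: c_1 = σ_1/2 = 21/4, d_1 = (σ_2 - σ_1)/(6h_1) = -7/4, b_1 = Δ_1 - h_1(2σ_1 + σ_2)/6 = -9/2.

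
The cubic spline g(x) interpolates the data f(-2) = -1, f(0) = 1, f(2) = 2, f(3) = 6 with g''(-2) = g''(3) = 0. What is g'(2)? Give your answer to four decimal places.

Write m_i for g''(x_i). With h_i = 2, 2, 1 and divided differences Δ_i = 1, 1/2, 4, the continuity of g' gives the tridiagonal system
  2·m_0 + 8·m_1 + 2·m_2 = 6(Δ_1 - Δ_0) = -3
  2·m_1 + 6·m_2 + 1·m_3 = 6(Δ_2 - Δ_1) = 21
Natural end conditions: m_0 = m_3 = 0.
Solving the tridiagonal system: m_0 = 0, m_1 = -15/11, m_2 = 87/22, m_3 = 0.
On [2, 3], g'(x) = b_2 + 2c_2·(x - 2) + 3d_2·(x - 2)² with b_2 = Δ_2 - h_2(2m_2 + m_3)/6 = 59/22, c_2 = m_2/2 = 87/44, d_2 = (m_3 - m_2)/(6h_2) = -29/44. So g'(2) = 59/22.

2.6818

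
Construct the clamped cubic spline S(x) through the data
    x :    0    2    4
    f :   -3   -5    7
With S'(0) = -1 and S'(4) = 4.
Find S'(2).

Let M_i = S''(x_i). Step sizes h_i = 2, 2; slopes of the chords Δ_i = (y_(i+1) - y_i)/h_i = -1, 6.
  2·M_0 + 8·M_1 + 2·M_2 = 6(Δ_1 - Δ_0) = 42
Clamped end conditions give two more equations: 2h_0·M_0 + h_0·M_1 = 6(Δ_0 - S'(0)) = 0 and h_1·M_1 + 2h_1·M_2 = 6(S'(4) - Δ_1) = -12.
Hence M_0 = -4, M_1 = 8, M_2 = -7.
On [2, 4], S'(x) = b_1 + 2c_1·(x - 2) + 3d_1·(x - 2)² with b_1 = Δ_1 - h_1(2M_1 + M_2)/6 = 3, c_1 = M_1/2 = 4, d_1 = (M_2 - M_1)/(6h_1) = -5/4. So S'(2) = 3.

3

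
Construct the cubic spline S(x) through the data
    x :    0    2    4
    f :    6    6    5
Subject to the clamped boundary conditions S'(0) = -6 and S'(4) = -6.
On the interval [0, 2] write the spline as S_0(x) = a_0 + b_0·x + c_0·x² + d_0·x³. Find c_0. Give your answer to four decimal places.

4.6875

Put σ_i = S'' at the i-th knot. Here h = (2, 2) and Δ = (0, -1/2), so the interior equations h_(i-1)·σ_(i-1) + 2(h_(i-1)+h_i)·σ_i + h_i·σ_(i+1) = 6(Δ_i − Δ_(i-1)) read
  2·σ_0 + 8·σ_1 + 2·σ_2 = 6(Δ_1 - Δ_0) = -3
Clamped end conditions give two more equations: 2h_0·σ_0 + h_0·σ_1 = 6(Δ_0 - S'(0)) = 36 and h_1·σ_1 + 2h_1·σ_2 = 6(S'(4) - Δ_1) = -33.
Forward elimination and back-substitution give σ_0 = 75/8, σ_1 = -3/4, σ_2 = -63/8.
On [0, 2], with S_0(x) = a_0 + b_0·x + c_0·x² + d_0·x³: c_0 = σ_0/2 = 75/16, d_0 = (σ_1 - σ_0)/(6h_0) = -27/32, b_0 = Δ_0 - h_0(2σ_0 + σ_1)/6 = -6.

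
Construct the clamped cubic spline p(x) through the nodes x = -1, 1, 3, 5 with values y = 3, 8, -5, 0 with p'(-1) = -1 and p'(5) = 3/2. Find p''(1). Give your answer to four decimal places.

-12.5667

Write m_i for p''(x_i). With h_i = 2, 2, 2 and divided differences Δ_i = 5/2, -13/2, 5/2, the continuity of p' gives the tridiagonal system
  2·m_0 + 8·m_1 + 2·m_2 = 6(Δ_1 - Δ_0) = -54
  2·m_1 + 8·m_2 + 2·m_3 = 6(Δ_2 - Δ_1) = 54
Clamped end conditions give two more equations: 2h_0·m_0 + h_0·m_1 = 6(Δ_0 - p'(-1)) = 21 and h_2·m_2 + 2h_2·m_3 = 6(p'(5) - Δ_2) = -6.
Solving: m_0 = 173/15, m_1 = -377/30, m_2 = 176/15, m_3 = -221/30.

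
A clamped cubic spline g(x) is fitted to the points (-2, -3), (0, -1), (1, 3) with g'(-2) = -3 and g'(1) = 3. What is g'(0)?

4

With M_i denoting the second derivative at x_i, h_i = 2, 1, and Δ_i = (y_(i+1) − y_i)/h_i = 1, 4:
  2·M_0 + 6·M_1 + 1·M_2 = 6(Δ_1 - Δ_0) = 18
Clamped end conditions give two more equations: 2h_0·M_0 + h_0·M_1 = 6(Δ_0 - g'(-2)) = 24 and h_1·M_1 + 2h_1·M_2 = 6(g'(1) - Δ_1) = -6.
Forward elimination and back-substitution give M_0 = 5, M_1 = 2, M_2 = -4.
On [0, 1], g'(x) = b_1 + 2c_1·x + 3d_1·x² with b_1 = Δ_1 - h_1(2M_1 + M_2)/6 = 4, c_1 = M_1/2 = 1, d_1 = (M_2 - M_1)/(6h_1) = -1. So g'(0) = 4.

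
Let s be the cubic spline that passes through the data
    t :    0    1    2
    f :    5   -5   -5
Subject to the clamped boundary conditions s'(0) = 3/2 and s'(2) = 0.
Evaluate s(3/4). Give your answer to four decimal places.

-2.2598

Let m_i = s''(x_i). Step sizes h_i = 1, 1; slopes of the chords Δ_i = (y_(i+1) - y_i)/h_i = -10, 0.
  1·m_0 + 4·m_1 + 1·m_2 = 6(Δ_1 - Δ_0) = 60
Clamped end conditions give two more equations: 2h_0·m_0 + h_0·m_1 = 6(Δ_0 - s'(0)) = -69 and h_1·m_1 + 2h_1·m_2 = 6(s'(2) - Δ_1) = 0.
Forward elimination and back-substitution give m_0 = -201/4, m_1 = 63/2, m_2 = -63/4.
On [0, 1], s(t) = 5 + 3/2·t - 201/8·t² + 109/8·t³.
With t = 3/4: s(3/4) = -1157/512.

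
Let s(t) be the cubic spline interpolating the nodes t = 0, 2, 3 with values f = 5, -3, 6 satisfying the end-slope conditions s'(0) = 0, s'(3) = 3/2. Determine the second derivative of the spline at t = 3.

-35

With σ_i denoting the second derivative at x_i, h_i = 2, 1, and Δ_i = (y_(i+1) − y_i)/h_i = -4, 9:
  2·σ_0 + 6·σ_1 + 1·σ_2 = 6(Δ_1 - Δ_0) = 78
Clamped end conditions give two more equations: 2h_0·σ_0 + h_0·σ_1 = 6(Δ_0 - s'(0)) = -24 and h_1·σ_1 + 2h_1·σ_2 = 6(s'(3) - Δ_1) = -45.
Hence σ_0 = -37/2, σ_1 = 25, σ_2 = -35.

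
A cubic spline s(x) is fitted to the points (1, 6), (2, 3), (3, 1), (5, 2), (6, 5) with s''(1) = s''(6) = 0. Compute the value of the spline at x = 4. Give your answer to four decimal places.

0.5963

With σ_i denoting the second derivative at x_i, h_i = 1, 1, 2, 1, and Δ_i = (y_(i+1) − y_i)/h_i = -3, -2, 1/2, 3:
  1·σ_0 + 4·σ_1 + 1·σ_2 = 6(Δ_1 - Δ_0) = 6
  1·σ_1 + 6·σ_2 + 2·σ_3 = 6(Δ_2 - Δ_1) = 15
  2·σ_2 + 6·σ_3 + 1·σ_4 = 6(Δ_3 - Δ_2) = 15
Natural end conditions: σ_0 = σ_4 = 0.
Forward elimination and back-substitution give σ_0 = 0, σ_1 = 66/61, σ_2 = 102/61, σ_3 = 237/122, σ_4 = 0.
On [3, 5], s(x) = 1 - 77/61·(x - 3) + 51/61·(x - 3)² + 11/488·(x - 3)³.
With (x - 3) = 1: s(4) = 291/488.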